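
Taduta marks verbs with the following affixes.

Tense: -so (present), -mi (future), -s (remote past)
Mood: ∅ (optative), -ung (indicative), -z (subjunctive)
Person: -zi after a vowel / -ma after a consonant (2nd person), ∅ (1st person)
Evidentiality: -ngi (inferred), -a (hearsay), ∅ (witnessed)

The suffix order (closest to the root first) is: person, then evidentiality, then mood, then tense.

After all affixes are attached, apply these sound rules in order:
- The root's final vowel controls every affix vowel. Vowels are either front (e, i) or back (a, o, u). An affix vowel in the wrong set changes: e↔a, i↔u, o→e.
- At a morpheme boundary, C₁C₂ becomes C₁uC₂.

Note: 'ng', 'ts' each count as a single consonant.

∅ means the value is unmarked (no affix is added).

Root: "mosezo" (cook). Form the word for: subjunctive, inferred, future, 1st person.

mosezonguzumu

person = 1st person: zero marking, form stays mosezo.
Attach evidentiality inferred -ngi → mosezongi.
Attach mood subjunctive -z → mosezongiz.
Attach tense future -mi → mosezongizmi.
Apply vowel harmony: mosezongizmi → mosezonguzmu.
Apply epenthesis: mosezonguzmu → mosezonguzumu.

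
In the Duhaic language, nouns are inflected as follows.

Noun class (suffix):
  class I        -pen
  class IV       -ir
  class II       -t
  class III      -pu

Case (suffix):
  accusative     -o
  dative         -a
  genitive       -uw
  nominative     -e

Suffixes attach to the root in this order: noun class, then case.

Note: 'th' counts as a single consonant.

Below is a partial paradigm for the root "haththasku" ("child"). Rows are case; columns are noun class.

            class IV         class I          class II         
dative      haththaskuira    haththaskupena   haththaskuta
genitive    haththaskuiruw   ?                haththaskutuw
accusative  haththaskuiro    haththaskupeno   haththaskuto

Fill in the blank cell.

haththaskupenuw

Attach noun class class I -pen → haththaskupen.
Attach case genitive -uw → haththaskupenuw.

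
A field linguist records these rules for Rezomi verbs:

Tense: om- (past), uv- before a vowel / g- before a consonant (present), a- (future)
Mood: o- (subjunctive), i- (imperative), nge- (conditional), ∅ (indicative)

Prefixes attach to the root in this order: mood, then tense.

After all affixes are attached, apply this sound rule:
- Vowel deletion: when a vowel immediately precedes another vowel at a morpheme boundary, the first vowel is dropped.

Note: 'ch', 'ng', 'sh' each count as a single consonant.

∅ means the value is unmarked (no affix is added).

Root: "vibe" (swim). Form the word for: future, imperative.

Attach mood imperative i- → ivibe.
Attach tense future a- → aivibe.
Apply vowel deletion: aivibe → ivibe.

ivibe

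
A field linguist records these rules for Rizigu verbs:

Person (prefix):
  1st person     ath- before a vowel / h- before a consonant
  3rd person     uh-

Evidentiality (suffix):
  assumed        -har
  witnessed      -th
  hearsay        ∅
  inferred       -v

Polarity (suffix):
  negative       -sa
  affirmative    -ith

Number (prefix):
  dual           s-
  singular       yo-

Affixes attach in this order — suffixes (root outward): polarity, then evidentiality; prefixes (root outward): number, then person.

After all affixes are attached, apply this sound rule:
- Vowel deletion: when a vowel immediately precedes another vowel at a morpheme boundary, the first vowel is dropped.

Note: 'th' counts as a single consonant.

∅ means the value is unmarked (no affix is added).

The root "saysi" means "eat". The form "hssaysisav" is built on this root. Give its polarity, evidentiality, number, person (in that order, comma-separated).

Segment: h-s-saysi-sa-v.
polarity: -sa → negative.
evidentiality: -v → inferred.
number: s- → dual.
person: ath/h- → 1st person.

negative, inferred, dual, 1st person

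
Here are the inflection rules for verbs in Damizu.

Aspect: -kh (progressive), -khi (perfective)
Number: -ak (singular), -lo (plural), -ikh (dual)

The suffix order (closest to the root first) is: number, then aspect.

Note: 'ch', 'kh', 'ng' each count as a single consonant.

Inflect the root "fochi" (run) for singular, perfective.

fochiakkhi

Attach number singular -ak → fochiak.
Attach aspect perfective -khi → fochiakkhi.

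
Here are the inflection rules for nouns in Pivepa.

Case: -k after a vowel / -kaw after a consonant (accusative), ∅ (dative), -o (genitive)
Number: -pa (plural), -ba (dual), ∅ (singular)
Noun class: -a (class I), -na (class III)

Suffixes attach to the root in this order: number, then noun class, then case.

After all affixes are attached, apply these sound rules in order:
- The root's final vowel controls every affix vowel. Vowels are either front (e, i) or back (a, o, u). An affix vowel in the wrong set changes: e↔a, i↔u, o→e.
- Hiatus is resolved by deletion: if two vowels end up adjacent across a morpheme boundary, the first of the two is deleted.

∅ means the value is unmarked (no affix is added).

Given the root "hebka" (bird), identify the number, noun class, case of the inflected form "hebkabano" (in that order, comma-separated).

dual, class III, genitive

Segment: hebka-ba-na-o.
number: -ba → dual.
noun class: -na → class III.
case: -o → genitive.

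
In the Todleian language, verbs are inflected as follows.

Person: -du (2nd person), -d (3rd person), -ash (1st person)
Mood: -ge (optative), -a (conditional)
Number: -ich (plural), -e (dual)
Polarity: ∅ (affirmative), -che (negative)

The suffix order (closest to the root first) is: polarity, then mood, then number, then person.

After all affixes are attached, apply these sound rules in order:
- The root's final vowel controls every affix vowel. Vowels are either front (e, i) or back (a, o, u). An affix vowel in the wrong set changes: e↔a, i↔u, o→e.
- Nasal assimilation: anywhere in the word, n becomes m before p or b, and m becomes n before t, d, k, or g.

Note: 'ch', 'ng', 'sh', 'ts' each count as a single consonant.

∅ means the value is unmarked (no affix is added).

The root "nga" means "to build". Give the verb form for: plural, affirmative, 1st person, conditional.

polarity = affirmative: zero marking, form stays nga.
Attach mood conditional -a → ngaa.
Attach number plural -ich → ngaaich.
Attach person 1st person -ash → ngaaichash.
Apply vowel harmony: ngaaichash → ngaauchash.
Nasal assimilation: no change.

ngaauchash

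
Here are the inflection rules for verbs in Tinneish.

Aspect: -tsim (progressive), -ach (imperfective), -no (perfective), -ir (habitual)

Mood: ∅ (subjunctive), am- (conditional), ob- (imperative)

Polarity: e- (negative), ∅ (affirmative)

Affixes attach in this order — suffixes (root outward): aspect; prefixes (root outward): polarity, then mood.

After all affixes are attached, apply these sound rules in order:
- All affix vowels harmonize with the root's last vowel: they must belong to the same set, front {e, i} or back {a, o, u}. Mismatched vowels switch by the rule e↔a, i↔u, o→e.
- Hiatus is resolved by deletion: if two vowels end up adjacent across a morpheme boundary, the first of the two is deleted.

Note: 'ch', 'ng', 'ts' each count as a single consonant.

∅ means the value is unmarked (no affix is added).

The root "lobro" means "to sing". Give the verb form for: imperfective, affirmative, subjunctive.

lobrach

polarity = affirmative: zero marking, form stays lobro.
mood = subjunctive: zero marking, form stays lobro.
Attach aspect imperfective -ach → lobroach.
Vowel harmony: no change.
Apply vowel deletion: lobroach → lobrach.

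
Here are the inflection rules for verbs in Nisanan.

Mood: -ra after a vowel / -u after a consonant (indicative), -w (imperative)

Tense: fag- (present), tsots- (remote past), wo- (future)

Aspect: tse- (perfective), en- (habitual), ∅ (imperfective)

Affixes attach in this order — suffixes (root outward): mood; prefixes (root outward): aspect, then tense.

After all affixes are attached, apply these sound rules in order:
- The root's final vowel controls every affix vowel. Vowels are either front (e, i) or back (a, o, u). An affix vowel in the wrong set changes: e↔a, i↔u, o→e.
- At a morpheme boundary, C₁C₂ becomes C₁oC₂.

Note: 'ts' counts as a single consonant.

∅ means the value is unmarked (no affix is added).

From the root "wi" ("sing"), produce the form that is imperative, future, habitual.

Attach aspect habitual en- → enwi.
Attach tense future wo- → woenwi.
Attach mood imperative -w → woenwiw.
Apply vowel harmony: woenwiw → weenwiw.
Apply epenthesis: weenwiw → weenowiw.

weenowiw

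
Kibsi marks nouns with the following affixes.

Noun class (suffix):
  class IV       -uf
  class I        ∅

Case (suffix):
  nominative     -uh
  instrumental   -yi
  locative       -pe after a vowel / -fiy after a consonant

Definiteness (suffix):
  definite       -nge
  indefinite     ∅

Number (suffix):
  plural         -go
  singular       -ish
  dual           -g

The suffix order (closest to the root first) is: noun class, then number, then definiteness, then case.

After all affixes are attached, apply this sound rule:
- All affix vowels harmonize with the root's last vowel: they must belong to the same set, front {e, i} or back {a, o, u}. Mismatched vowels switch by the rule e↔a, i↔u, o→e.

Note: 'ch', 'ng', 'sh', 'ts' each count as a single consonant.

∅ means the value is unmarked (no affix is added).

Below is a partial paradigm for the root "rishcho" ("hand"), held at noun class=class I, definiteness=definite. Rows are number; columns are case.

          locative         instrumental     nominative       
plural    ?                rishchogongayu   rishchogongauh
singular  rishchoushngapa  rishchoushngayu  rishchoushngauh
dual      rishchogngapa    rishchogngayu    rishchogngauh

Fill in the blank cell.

rishchogongapa

noun class = class I: zero marking, form stays rishcho.
Attach number plural -go → rishchogo.
Attach definiteness definite -nge → rishchogonge.
Attach case locative -pe (after vowel 'e') → rishchogongepe.
Apply vowel harmony: rishchogongepe → rishchogongapa.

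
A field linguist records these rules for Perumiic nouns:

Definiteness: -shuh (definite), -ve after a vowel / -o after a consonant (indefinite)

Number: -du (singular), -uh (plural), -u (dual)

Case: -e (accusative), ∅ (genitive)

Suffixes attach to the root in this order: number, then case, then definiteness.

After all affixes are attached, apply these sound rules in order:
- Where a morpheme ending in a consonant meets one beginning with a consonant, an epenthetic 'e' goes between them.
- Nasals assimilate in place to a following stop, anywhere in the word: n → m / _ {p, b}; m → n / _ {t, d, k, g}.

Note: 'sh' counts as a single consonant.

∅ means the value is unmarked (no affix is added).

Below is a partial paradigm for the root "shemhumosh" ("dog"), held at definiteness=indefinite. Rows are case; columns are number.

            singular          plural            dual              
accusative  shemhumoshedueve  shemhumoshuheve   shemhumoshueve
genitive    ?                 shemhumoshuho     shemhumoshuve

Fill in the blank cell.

shemhumosheduve

Attach number singular -du → shemhumoshdu.
case = genitive: zero marking, form stays shemhumoshdu.
Attach definiteness indefinite -ve (after vowel 'u') → shemhumoshduve.
Apply epenthesis: shemhumoshduve → shemhumosheduve.
Nasal assimilation: no change.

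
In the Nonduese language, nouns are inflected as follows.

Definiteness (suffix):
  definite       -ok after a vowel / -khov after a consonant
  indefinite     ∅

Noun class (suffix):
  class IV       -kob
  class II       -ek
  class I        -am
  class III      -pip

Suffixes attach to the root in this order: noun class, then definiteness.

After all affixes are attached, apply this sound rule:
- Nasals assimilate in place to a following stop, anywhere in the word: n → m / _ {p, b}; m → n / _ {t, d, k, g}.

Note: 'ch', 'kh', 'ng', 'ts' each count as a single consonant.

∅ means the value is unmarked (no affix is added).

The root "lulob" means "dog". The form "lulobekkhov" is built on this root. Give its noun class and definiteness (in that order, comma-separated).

Segment: lulob-ek-khov.
noun class: -ek → class II.
definiteness: -ok/khov → definite.

class II, definite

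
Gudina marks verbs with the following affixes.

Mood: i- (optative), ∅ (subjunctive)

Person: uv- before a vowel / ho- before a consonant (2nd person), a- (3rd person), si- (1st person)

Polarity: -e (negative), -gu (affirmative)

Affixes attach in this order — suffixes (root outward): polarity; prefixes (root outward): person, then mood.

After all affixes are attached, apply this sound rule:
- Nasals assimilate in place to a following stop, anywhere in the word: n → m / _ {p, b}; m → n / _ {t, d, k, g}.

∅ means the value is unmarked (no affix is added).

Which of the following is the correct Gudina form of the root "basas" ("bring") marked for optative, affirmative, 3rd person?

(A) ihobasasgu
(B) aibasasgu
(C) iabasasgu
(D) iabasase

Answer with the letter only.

C

Attach person 3rd person a- → abasas.
Attach polarity affirmative -gu → abasasgu.
Attach mood optative i- → iabasasgu.
Nasal assimilation: no change.
So the correct form is iabasasgu, option (C).
(A) ihobasasgu is wrong: it uses 2nd person instead of 3rd person for person.
(B) aibasasgu is wrong: it has the affixes in the wrong order.
(D) iabasase is wrong: it uses negative instead of affirmative for polarity.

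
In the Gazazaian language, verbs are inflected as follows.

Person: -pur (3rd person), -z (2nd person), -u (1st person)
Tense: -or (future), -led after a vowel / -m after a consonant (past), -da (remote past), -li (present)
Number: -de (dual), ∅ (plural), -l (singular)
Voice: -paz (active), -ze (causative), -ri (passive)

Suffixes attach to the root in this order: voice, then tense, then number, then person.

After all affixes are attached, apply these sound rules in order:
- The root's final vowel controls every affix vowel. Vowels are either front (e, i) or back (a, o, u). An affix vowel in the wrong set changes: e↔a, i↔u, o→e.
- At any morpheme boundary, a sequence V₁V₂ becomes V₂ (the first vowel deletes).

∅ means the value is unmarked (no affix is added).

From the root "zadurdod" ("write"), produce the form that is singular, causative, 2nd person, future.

zadurdodzorlz

Attach voice causative -ze → zadurdodze.
Attach tense future -or → zadurdodzeor.
Attach number singular -l → zadurdodzeorl.
Attach person 2nd person -z → zadurdodzeorlz.
Apply vowel harmony: zadurdodzeorlz → zadurdodzaorlz.
Apply vowel deletion: zadurdodzaorlz → zadurdodzorlz.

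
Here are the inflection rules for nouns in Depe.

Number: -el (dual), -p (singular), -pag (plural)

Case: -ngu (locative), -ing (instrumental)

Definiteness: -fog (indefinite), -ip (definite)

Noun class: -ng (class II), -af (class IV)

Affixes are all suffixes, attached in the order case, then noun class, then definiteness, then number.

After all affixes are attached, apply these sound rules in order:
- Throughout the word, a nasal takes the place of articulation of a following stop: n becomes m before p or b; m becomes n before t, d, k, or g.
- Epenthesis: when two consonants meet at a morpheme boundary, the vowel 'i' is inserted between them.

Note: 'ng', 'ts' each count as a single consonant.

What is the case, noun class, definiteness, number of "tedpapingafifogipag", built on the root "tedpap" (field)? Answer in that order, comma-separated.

Segment: tedpap-ing-af-fog-pag.
case: -ing → instrumental.
noun class: -af → class IV.
definiteness: -fog → indefinite.
number: -pag → plural.

instrumental, class IV, indefinite, plural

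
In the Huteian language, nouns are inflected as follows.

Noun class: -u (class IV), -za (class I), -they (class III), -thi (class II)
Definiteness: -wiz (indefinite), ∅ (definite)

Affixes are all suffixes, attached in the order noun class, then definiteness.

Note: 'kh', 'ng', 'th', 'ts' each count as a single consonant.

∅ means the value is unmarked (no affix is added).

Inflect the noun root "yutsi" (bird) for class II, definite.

yutsithi

Attach noun class class II -thi → yutsithi.
definiteness = definite: zero marking, form stays yutsithi.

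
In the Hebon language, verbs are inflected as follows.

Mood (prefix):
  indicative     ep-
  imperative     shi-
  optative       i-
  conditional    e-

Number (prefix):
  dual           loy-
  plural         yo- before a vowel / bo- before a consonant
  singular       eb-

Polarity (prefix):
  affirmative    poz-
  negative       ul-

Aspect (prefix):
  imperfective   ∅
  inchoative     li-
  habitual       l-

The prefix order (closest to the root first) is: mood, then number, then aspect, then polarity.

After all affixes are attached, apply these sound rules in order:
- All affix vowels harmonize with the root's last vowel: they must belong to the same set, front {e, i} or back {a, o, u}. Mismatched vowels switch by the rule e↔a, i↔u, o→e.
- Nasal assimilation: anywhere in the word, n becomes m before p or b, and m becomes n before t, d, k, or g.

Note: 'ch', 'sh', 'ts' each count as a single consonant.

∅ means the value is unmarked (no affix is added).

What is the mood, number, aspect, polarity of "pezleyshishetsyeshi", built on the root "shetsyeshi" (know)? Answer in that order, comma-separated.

imperative, dual, imperfective, affirmative

Segment: poz-loy-shi-shetsyeshi.
mood: shi- → imperative.
number: loy- → dual.
aspect: ∅ → imperfective.
polarity: poz- → affirmative.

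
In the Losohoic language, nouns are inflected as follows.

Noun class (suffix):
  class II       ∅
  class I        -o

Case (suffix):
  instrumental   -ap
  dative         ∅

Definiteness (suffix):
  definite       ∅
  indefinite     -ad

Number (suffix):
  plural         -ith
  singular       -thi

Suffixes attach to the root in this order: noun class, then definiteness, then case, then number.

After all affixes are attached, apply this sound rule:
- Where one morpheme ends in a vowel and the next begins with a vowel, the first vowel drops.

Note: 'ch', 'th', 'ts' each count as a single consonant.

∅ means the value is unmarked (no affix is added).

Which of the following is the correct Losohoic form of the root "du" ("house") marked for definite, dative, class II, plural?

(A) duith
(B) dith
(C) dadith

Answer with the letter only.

B

noun class = class II: zero marking, form stays du.
definiteness = definite: zero marking, form stays du.
case = dative: zero marking, form stays du.
Attach number plural -ith → duith.
Apply vowel deletion: duith → dith.
So the correct form is dith, option (B).
(C) dadith is wrong: it uses indefinite instead of definite for definiteness.
(A) duith is wrong: it fails to apply the sound rule(s).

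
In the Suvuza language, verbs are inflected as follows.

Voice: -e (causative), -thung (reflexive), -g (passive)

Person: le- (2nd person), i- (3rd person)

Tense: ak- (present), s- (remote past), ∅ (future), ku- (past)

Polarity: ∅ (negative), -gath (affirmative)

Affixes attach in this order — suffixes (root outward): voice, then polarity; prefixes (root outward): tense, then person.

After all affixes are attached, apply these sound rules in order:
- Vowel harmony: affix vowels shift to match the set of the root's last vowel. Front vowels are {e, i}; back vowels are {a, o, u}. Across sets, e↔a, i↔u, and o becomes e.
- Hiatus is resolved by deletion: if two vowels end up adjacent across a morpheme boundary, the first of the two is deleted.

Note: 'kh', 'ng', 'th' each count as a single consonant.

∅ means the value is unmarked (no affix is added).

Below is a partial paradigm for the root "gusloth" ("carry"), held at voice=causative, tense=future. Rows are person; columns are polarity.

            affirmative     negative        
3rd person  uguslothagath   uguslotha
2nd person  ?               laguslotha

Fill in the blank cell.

Attach voice causative -e → guslothe.
Attach polarity affirmative -gath → guslothegath.
tense = future: zero marking, form stays guslothegath.
Attach person 2nd person le- → leguslothegath.
Apply vowel harmony: leguslothegath → laguslothagath.
Vowel deletion: no change.

laguslothagath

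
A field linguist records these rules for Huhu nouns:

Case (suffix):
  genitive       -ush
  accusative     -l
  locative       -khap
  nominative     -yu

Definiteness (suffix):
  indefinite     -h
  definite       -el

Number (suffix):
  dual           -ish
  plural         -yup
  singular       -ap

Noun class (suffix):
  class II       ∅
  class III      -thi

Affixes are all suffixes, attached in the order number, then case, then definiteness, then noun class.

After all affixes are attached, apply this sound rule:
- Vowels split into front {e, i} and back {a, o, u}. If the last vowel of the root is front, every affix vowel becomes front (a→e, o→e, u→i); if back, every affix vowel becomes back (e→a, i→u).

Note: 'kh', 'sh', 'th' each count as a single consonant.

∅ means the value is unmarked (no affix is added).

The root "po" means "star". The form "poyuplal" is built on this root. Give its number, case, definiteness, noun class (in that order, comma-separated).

Segment: po-yup-l-el.
number: -yup → plural.
case: -l → accusative.
definiteness: -el → definite.
noun class: ∅ → class II.

plural, accusative, definite, class II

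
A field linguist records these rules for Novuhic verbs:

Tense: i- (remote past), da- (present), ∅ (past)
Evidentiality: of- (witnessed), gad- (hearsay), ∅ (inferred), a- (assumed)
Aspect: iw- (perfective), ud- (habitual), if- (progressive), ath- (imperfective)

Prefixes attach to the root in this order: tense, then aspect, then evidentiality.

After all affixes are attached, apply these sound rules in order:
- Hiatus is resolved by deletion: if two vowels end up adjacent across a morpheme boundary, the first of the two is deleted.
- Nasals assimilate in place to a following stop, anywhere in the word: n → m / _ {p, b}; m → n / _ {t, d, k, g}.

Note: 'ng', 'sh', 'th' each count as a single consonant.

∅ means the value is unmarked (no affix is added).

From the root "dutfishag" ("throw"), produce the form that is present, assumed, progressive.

Attach tense present da- → dadutfishag.
Attach aspect progressive if- → ifdadutfishag.
Attach evidentiality assumed a- → aifdadutfishag.
Apply vowel deletion: aifdadutfishag → ifdadutfishag.
Nasal assimilation: no change.

ifdadutfishag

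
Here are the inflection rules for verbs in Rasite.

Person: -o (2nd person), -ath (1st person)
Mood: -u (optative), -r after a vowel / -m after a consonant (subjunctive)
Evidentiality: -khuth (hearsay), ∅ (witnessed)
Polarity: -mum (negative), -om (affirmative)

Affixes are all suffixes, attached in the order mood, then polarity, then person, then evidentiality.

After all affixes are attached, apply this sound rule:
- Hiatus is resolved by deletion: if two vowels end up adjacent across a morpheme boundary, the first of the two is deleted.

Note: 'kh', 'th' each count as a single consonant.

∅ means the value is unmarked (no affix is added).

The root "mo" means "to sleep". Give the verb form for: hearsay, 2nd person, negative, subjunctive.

Attach mood subjunctive -r (after vowel 'o') → mor.
Attach polarity negative -mum → mormum.
Attach person 2nd person -o → mormumo.
Attach evidentiality hearsay -khuth → mormumokhuth.
Vowel deletion: no change.

mormumokhuth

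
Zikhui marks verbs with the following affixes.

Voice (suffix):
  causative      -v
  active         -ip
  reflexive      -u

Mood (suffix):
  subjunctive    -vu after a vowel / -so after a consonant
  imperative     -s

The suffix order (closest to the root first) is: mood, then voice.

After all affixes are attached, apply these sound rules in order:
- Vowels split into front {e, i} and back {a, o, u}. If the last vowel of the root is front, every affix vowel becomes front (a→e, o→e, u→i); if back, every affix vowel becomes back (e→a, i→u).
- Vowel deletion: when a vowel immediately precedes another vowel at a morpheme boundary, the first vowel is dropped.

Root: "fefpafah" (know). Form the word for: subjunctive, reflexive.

fefpafahsu

Attach mood subjunctive -so (after consonant 'h') → fefpafahso.
Attach voice reflexive -u → fefpafahsou.
Vowel harmony: no change.
Apply vowel deletion: fefpafahsou → fefpafahsu.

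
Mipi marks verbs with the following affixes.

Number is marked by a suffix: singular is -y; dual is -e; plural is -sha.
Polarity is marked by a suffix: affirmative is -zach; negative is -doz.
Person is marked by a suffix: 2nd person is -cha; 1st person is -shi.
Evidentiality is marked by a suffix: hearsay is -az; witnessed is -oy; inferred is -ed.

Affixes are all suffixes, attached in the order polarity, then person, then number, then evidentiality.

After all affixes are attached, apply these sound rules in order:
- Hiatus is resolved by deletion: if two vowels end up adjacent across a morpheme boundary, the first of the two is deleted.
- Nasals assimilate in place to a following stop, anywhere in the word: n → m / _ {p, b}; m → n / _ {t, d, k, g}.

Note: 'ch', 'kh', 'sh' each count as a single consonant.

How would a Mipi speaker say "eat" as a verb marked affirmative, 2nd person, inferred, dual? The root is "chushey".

chusheyzachched

Attach polarity affirmative -zach → chusheyzach.
Attach person 2nd person -cha → chusheyzachcha.
Attach number dual -e → chusheyzachchae.
Attach evidentiality inferred -ed → chusheyzachchaeed.
Apply vowel deletion: chusheyzachchaeed → chusheyzachched.
Nasal assimilation: no change.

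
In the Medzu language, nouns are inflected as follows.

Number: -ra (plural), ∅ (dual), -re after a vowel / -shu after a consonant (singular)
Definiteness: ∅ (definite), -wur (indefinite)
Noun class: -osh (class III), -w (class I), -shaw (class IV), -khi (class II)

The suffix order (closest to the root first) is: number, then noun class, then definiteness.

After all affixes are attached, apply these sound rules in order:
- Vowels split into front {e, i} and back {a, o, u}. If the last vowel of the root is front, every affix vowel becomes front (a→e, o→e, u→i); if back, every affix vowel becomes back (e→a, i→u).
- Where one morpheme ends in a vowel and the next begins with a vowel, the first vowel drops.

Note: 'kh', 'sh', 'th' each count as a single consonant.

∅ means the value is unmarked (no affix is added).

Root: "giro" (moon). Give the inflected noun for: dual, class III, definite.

number = dual: zero marking, form stays giro.
Attach noun class class III -osh → giroosh.
definiteness = definite: zero marking, form stays giroosh.
Vowel harmony: no change.
Apply vowel deletion: giroosh → girosh.

girosh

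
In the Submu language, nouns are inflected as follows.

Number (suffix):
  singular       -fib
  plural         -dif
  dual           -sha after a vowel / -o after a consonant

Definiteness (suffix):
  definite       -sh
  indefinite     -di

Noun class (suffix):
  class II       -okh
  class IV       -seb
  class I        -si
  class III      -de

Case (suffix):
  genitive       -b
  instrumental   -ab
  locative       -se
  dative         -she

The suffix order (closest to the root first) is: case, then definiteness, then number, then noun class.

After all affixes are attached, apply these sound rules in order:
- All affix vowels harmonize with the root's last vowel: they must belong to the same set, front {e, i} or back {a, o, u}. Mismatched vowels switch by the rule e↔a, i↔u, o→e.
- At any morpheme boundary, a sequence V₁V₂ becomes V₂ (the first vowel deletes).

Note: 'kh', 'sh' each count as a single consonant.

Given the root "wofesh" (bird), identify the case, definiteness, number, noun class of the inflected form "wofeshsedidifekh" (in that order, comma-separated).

Segment: wofesh-se-di-dif-okh.
case: -se → locative.
definiteness: -di → indefinite.
number: -dif → plural.
noun class: -okh → class II.

locative, indefinite, plural, class II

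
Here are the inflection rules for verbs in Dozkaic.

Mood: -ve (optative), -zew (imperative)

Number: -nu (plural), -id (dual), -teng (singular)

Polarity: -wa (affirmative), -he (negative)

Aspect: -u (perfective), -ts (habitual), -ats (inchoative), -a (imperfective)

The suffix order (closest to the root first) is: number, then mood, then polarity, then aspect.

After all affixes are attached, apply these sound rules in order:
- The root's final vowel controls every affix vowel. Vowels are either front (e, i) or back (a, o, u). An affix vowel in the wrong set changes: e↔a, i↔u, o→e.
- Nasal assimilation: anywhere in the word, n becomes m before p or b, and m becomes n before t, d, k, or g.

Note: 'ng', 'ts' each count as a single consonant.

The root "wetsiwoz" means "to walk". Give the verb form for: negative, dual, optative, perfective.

Attach number dual -id → wetsiwozid.
Attach mood optative -ve → wetsiwozidve.
Attach polarity negative -he → wetsiwozidvehe.
Attach aspect perfective -u → wetsiwozidveheu.
Apply vowel harmony: wetsiwozidveheu → wetsiwozudvahau.
Nasal assimilation: no change.

wetsiwozudvahau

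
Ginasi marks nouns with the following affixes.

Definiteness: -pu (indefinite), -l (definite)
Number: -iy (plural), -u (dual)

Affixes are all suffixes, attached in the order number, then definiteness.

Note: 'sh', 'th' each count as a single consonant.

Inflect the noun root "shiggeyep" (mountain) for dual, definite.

Attach number dual -u → shiggeyepu.
Attach definiteness definite -l → shiggeyepul.

shiggeyepul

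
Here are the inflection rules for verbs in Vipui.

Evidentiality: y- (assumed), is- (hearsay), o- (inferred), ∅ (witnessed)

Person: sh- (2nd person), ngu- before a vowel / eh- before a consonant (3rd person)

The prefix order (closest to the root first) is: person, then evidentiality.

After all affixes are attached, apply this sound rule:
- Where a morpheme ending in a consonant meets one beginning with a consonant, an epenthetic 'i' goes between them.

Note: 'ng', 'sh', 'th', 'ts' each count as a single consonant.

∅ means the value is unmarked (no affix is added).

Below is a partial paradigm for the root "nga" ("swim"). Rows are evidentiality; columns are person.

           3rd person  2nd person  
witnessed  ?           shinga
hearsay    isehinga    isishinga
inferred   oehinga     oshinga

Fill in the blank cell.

Attach person 3rd person eh- (before consonant 'ng') → ehnga.
evidentiality = witnessed: zero marking, form stays ehnga.
Apply epenthesis: ehnga → ehinga.

ehinga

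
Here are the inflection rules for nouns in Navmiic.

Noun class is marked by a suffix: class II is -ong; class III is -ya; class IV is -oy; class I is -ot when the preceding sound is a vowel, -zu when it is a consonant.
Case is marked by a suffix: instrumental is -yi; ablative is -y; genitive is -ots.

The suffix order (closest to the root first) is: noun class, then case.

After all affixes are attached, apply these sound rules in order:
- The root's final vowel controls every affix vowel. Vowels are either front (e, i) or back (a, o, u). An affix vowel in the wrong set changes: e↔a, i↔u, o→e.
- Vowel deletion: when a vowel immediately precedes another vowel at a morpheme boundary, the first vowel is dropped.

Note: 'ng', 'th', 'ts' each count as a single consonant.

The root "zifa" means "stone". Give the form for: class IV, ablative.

zifoyy

Attach noun class class IV -oy → zifaoy.
Attach case ablative -y → zifaoyy.
Vowel harmony: no change.
Apply vowel deletion: zifaoyy → zifoyy.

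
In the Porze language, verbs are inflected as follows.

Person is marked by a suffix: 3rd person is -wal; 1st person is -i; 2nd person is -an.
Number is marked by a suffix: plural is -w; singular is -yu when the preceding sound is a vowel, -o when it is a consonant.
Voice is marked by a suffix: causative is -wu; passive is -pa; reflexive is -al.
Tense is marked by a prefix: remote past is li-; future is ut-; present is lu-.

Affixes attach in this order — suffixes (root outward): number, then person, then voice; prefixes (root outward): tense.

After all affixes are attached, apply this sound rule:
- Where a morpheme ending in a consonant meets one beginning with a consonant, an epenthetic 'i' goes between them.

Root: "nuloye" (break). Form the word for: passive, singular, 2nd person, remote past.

linuloyeyuanipa

Attach number singular -yu (after vowel 'e') → nuloyeyu.
Attach tense remote past li- → linuloyeyu.
Attach person 2nd person -an → linuloyeyuan.
Attach voice passive -pa → linuloyeyuanpa.
Apply epenthesis: linuloyeyuanpa → linuloyeyuanipa.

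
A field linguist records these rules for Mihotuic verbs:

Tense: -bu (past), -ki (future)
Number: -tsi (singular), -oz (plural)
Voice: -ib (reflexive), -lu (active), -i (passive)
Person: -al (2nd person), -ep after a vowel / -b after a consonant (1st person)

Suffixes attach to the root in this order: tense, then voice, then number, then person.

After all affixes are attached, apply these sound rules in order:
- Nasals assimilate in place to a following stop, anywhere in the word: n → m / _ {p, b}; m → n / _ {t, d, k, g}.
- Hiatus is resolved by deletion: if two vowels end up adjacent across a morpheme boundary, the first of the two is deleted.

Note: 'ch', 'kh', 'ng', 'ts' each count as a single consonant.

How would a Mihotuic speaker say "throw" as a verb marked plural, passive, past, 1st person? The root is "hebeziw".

hebeziwbozb

Attach tense past -bu → hebeziwbu.
Attach voice passive -i → hebeziwbui.
Attach number plural -oz → hebeziwbuioz.
Attach person 1st person -b (after consonant 'z') → hebeziwbuiozb.
Nasal assimilation: no change.
Apply vowel deletion: hebeziwbuiozb → hebeziwbozb.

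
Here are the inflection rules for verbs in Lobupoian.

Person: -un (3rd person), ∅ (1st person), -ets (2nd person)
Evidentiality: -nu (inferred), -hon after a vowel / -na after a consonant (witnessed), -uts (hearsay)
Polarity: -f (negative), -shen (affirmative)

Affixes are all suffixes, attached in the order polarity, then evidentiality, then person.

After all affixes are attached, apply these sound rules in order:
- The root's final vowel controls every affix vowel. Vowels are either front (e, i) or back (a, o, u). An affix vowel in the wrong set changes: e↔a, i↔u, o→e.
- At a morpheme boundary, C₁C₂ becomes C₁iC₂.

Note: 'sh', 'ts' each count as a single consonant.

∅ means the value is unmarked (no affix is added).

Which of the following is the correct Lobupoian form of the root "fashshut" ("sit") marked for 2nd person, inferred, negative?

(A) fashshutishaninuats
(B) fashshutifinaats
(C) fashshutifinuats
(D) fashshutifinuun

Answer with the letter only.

C

Attach polarity negative -f → fashshutf.
Attach evidentiality inferred -nu → fashshutfnu.
Attach person 2nd person -ets → fashshutfnuets.
Apply vowel harmony: fashshutfnuets → fashshutfnuats.
Apply epenthesis: fashshutfnuats → fashshutifinuats.
So the correct form is fashshutifinuats, option (C).
(D) fashshutifinuun is wrong: it uses 3rd person instead of 2nd person for person.
(B) fashshutifinaats is wrong: it uses witnessed instead of inferred for evidentiality.
(A) fashshutishaninuats is wrong: it uses affirmative instead of negative for polarity.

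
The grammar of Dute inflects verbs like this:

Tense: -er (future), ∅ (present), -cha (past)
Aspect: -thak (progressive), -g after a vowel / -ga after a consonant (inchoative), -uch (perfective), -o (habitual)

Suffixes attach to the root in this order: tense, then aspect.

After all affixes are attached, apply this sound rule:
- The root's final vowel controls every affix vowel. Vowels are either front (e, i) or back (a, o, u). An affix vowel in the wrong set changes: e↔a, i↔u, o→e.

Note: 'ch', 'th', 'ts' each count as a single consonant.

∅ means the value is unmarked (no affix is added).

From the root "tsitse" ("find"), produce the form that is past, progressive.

Attach tense past -cha → tsitsecha.
Attach aspect progressive -thak → tsitsechathak.
Apply vowel harmony: tsitsechathak → tsitsechethek.

tsitsechethek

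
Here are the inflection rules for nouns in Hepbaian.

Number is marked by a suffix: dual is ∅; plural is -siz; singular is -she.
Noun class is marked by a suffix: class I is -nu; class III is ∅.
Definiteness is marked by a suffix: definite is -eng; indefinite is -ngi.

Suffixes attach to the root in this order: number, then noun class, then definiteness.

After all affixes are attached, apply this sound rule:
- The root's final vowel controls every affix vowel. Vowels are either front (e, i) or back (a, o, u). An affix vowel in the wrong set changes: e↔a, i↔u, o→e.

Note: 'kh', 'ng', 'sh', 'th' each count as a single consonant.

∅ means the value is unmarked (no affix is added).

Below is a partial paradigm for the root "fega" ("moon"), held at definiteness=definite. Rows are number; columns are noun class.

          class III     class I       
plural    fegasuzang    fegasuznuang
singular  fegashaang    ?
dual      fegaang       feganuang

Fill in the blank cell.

Attach number singular -she → fegashe.
Attach noun class class I -nu → fegashenu.
Attach definiteness definite -eng → fegashenueng.
Apply vowel harmony: fegashenueng → fegashanuang.

fegashanuang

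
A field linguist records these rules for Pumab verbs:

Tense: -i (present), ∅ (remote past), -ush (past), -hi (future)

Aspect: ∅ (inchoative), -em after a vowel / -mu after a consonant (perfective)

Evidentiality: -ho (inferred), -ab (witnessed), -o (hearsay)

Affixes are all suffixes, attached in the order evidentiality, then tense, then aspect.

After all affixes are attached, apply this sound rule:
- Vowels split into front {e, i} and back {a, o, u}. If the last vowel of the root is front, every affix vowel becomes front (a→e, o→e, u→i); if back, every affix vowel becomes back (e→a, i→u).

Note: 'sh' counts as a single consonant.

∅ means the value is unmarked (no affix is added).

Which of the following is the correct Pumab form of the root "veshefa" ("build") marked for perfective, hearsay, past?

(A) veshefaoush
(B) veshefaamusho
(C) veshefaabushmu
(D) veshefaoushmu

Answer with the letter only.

D

Attach evidentiality hearsay -o → veshefao.
Attach tense past -ush → veshefaoush.
Attach aspect perfective -mu (after consonant 'sh') → veshefaoushmu.
Vowel harmony: no change.
So the correct form is veshefaoushmu, option (D).
(B) veshefaamusho is wrong: it has the affixes in the wrong order.
(A) veshefaoush is wrong: it uses inchoative instead of perfective for aspect.
(C) veshefaabushmu is wrong: it uses witnessed instead of hearsay for evidentiality.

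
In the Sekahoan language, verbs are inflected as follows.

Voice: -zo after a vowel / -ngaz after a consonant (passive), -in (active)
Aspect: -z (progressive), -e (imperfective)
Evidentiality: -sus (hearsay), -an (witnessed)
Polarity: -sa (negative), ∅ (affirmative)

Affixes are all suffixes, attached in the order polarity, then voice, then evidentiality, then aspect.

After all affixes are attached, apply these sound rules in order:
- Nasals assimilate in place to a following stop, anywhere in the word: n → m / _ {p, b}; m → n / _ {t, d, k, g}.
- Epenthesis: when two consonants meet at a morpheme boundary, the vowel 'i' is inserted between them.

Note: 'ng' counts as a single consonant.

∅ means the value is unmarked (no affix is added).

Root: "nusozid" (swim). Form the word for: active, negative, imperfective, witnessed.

Attach polarity negative -sa → nusozidsa.
Attach voice active -in → nusozidsain.
Attach evidentiality witnessed -an → nusozidsainan.
Attach aspect imperfective -e → nusozidsainane.
Nasal assimilation: no change.
Apply epenthesis: nusozidsainane → nusozidisainane.

nusozidisainane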